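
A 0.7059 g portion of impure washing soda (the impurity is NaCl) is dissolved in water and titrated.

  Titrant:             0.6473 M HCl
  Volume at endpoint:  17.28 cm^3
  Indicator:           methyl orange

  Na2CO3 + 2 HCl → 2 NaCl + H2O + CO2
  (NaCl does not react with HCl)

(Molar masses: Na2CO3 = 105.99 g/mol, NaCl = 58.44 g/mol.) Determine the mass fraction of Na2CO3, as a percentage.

83.97 %

n(HCl) = 0.01728 × 0.6473 = 0.01119 mol
Let x = n(Na2CO3), y = n(NaCl).
Titrant: 2x = 0.01119;  mass: 105.99x + 58.44y = 0.7059
Solving, x = 5.593 × 10^-3 mol, y = 1.936 × 10^-3 mol
mass of Na2CO3 = 5.593 × 10^-3 × 105.99 = 0.5928 g
% Na2CO3 = 0.5928 / 0.7059 × 100 = 83.97 %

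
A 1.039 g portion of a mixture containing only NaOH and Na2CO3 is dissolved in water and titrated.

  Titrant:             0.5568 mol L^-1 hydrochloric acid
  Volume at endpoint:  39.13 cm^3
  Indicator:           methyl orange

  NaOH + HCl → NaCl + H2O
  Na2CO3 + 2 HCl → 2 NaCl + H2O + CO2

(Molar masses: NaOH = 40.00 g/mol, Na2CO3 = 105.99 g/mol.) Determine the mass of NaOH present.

0.3559 g

n(HCl) = 0.03913 × 0.5568 = 0.02179 mol
Let x = n(NaOH), y = n(Na2CO3).
Titrant: 1x + 2y = 0.02179;  mass: 40.00x + 105.99y = 1.039
Solving, x = 8.898 × 10^-3 mol, y = 6.445 × 10^-3 mol
mass of NaOH = 8.898 × 10^-3 × 40.00 = 0.3559 g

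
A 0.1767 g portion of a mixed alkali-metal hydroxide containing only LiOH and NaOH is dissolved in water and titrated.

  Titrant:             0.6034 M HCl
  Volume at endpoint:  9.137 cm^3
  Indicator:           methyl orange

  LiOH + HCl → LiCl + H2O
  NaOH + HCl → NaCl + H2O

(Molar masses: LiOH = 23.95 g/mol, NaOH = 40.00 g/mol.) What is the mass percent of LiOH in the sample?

n(HCl) = 0.009137 × 0.6034 = 5.513 × 10^-3 mol
Let x = n(LiOH), y = n(NaOH).
Titrant: 1x + 1y = 5.513 × 10^-3;  mass: 23.95x + 40.00y = 0.1767
Solving, x = 2.731 × 10^-3 mol, y = 2.782 × 10^-3 mol
mass of LiOH = 2.731 × 10^-3 × 23.95 = 0.06540 g
% LiOH = 0.06540 / 0.1767 × 100 = 37.01 %

37.01 %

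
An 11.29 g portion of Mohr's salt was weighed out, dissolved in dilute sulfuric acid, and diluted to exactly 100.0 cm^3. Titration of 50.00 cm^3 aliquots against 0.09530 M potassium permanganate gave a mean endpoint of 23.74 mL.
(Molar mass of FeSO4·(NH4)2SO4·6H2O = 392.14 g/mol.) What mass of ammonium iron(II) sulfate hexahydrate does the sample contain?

8.872 g

MnO4^- + 5 Fe^2+ + 8 H^+ → Mn^2+ + 5 Fe^3+ + 4 H2O
n(KMnO4) per titration = 0.02374 × 0.09530 = 2.262 × 10^-3 mol
From the 5:1 ratio, n(FeSO4·(NH4)2SO4·6H2O) in each aliquot = 5/1 × 2.262 × 10^-3 = 0.01131 mol
n(FeSO4·(NH4)2SO4·6H2O) in the whole flask = 0.01131 × 100.0/50.00 = 0.02262 mol
mass of FeSO4·(NH4)2SO4·6H2O = 0.02262 × 392.14 = 8.872 g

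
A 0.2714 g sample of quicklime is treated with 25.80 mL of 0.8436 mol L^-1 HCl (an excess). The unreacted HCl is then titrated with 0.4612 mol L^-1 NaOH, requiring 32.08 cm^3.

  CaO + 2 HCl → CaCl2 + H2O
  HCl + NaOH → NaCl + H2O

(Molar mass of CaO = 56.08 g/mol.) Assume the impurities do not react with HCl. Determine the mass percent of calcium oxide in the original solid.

72.01 %

n(HCl) added = 0.02580 × 0.8436 = 0.02176 mol
n(NaOH) used in back-titration = 0.03208 × 0.4612 = 0.01480 mol
n(HCl) left over = 0.01480 mol (1:1 ratio)
n(HCl) consumed by analyte = 0.02176 − 0.01480 = 6.970 × 10^-3 mol
From the 1:2 ratio, n(CaO) = 1/2 × 6.970 × 10^-3 = 3.485 × 10^-3 mol
mass of CaO = 3.485 × 10^-3 × 56.08 = 0.1954 g
% CaO = 0.1954 / 0.2714 × 100 = 72.01 %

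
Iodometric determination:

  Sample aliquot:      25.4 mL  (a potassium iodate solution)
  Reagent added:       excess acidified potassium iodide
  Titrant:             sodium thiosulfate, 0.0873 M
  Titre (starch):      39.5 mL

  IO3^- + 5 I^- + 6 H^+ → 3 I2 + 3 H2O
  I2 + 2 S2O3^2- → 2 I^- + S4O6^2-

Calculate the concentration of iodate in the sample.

0.0226 M

n(S2O3^2-) = 0.0395 × 0.0873 = 3.45 × 10^-3 mol
n(I2) = n(S2O3^2-)/2 = 1.72 × 10^-3 mol
From the 1:3 ratio, n(IO3^-) in the aliquot = 1/3 × 1.72 × 10^-3 = 5.75 × 10^-4 mol
[IO3^-] = 5.75 × 10^-4 / 0.0254 = 0.0226 mol/L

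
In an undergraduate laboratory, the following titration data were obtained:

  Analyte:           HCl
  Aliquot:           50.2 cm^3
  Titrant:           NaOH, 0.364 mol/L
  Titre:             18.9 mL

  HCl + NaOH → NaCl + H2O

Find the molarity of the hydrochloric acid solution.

n(NaOH) = 0.0189 L × 0.364 mol/L = 6.88 × 10^-3 mol
n(HCl) = 6.88 × 10^-3 mol (1:1 mole ratio)
[HCl] = 6.88 × 10^-3 mol / 0.0502 L = 0.137 mol/L

0.137 mol/L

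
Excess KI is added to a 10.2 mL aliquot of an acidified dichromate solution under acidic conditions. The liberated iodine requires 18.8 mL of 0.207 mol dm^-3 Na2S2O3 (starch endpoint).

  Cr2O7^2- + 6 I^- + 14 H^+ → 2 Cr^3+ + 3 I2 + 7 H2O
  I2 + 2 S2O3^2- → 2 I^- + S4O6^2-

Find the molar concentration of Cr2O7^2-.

0.0636 mol/L

n(S2O3^2-) = 0.0188 × 0.207 = 3.89 × 10^-3 mol
n(I2) = n(S2O3^2-)/2 = 1.95 × 10^-3 mol
From the 1:3 ratio, n(Cr2O7^2-) in the aliquot = 1/3 × 1.95 × 10^-3 = 6.49 × 10^-4 mol
[Cr2O7^2-] = 6.49 × 10^-4 / 0.0102 = 0.0636 mol/L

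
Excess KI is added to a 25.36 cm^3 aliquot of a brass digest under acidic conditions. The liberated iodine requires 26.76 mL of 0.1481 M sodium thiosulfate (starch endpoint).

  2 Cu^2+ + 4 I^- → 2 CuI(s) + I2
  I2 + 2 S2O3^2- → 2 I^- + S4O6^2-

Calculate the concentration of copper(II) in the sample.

0.1563 M

n(S2O3^2-) = 0.02676 × 0.1481 = 3.963 × 10^-3 mol
n(I2) = n(S2O3^2-)/2 = 1.982 × 10^-3 mol
From the 2:1 ratio, n(Cu2+) in the aliquot = 2/1 × 1.982 × 10^-3 = 3.963 × 10^-3 mol
[Cu2+] = 3.963 × 10^-3 / 0.02536 = 0.1563 mol/L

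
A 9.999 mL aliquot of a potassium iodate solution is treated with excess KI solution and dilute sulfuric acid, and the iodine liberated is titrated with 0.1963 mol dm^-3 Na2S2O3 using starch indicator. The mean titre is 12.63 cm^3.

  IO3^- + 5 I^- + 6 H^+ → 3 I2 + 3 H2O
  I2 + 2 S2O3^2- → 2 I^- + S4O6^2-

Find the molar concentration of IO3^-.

0.04133 mol/L

n(S2O3^2-) = 0.01263 × 0.1963 = 2.479 × 10^-3 mol
n(I2) = n(S2O3^2-)/2 = 1.240 × 10^-3 mol
From the 1:3 ratio, n(IO3^-) in the aliquot = 1/3 × 1.240 × 10^-3 = 4.132 × 10^-4 mol
[IO3^-] = 4.132 × 10^-4 / 0.009999 = 0.04133 mol/L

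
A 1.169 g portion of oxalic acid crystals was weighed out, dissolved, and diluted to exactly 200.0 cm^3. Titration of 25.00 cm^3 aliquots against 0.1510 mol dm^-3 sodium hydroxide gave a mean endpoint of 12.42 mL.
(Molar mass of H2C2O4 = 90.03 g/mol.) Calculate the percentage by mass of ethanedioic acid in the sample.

H2C2O4 + 2 NaOH → Na2C2O4 + 2 H2O
n(NaOH) per titration = 0.01242 × 0.1510 = 1.875 × 10^-3 mol
From the 1:2 ratio, n(H2C2O4) in each aliquot = 1/2 × 1.875 × 10^-3 = 9.377 × 10^-4 mol
n(H2C2O4) in the whole flask = 9.377 × 10^-4 × 200.0/25.00 = 7.502 × 10^-3 mol
mass of H2C2O4 = 7.502 × 10^-3 × 90.03 = 0.6754 g
% H2C2O4 = 0.6754 / 1.169 × 100 = 57.77 %

57.77 %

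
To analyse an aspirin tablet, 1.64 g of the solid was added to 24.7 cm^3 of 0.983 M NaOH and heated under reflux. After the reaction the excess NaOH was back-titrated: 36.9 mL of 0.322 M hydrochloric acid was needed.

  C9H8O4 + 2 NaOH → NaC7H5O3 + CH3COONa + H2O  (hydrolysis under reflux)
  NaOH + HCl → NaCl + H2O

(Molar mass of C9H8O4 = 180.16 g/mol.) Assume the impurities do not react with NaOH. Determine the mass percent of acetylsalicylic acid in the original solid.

68.1 %

n(NaOH) added = 0.0247 × 0.983 = 0.0243 mol
n(HCl) used in back-titration = 0.0369 × 0.322 = 0.0119 mol
n(NaOH) left over = 0.0119 mol (1:1 ratio)
n(NaOH) consumed by analyte = 0.0243 − 0.0119 = 0.0124 mol
From the 1:2 ratio, n(C9H8O4) = 1/2 × 0.0124 = 6.20 × 10^-3 mol
mass of C9H8O4 = 6.20 × 10^-3 × 180.16 = 1.12 g
% C9H8O4 = 1.12 / 1.64 × 100 = 68.1 %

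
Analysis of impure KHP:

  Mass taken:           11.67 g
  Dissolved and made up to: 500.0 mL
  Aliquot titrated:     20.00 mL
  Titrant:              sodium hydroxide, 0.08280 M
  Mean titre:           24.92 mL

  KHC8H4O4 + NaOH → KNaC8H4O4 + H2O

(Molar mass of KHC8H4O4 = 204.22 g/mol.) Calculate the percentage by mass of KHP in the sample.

n(NaOH) per titration = 0.02492 × 0.08280 = 2.063 × 10^-3 mol
n(KHC8H4O4) in each aliquot = 2.063 × 10^-3 mol (1:1 ratio)
n(KHC8H4O4) in the whole flask = 2.063 × 10^-3 × 500.0/20.00 = 0.05158 mol
mass of KHC8H4O4 = 0.05158 × 204.22 = 10.53 g
% KHC8H4O4 = 10.53 / 11.67 × 100 = 90.27 %

90.27 %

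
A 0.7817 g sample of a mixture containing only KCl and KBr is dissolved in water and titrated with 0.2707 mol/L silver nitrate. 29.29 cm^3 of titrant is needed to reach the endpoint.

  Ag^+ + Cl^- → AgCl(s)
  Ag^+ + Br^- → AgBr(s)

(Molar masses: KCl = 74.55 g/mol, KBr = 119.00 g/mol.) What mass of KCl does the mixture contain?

n(AgNO3) = 0.02929 × 0.2707 = 7.929 × 10^-3 mol
Let x = n(KCl), y = n(KBr).
Titrant: 1x + 1y = 7.929 × 10^-3;  mass: 74.55x + 119.00y = 0.7817
Solving, x = 3.641 × 10^-3 mol, y = 4.288 × 10^-3 mol
mass of KCl = 3.641 × 10^-3 × 74.55 = 0.2714 g

0.2714 g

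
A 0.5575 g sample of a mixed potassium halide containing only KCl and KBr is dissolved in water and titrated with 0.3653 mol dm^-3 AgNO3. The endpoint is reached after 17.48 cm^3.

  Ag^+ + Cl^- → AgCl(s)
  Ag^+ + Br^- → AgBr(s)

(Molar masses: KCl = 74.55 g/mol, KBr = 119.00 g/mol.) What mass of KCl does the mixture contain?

0.3394 g

n(AgNO3) = 0.01748 × 0.3653 = 6.385 × 10^-3 mol
Let x = n(KCl), y = n(KBr).
Titrant: 1x + 1y = 6.385 × 10^-3;  mass: 74.55x + 119.00y = 0.5575
Solving, x = 4.553 × 10^-3 mol, y = 1.833 × 10^-3 mol
mass of KCl = 4.553 × 10^-3 × 74.55 = 0.3394 g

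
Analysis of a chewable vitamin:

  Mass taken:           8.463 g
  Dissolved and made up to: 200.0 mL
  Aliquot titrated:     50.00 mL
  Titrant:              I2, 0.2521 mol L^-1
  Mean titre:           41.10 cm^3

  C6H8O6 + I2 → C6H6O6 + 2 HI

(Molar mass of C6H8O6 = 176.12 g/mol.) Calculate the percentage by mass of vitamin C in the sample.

n(I2) per titration = 0.04110 × 0.2521 = 0.01036 mol
n(C6H8O6) in each aliquot = 0.01036 mol (1:1 ratio)
n(C6H8O6) in the whole flask = 0.01036 × 200.0/50.00 = 0.04145 mol
mass of C6H8O6 = 0.04145 × 176.12 = 7.299 g
% C6H8O6 = 7.299 / 8.463 × 100 = 86.25 %

86.25 %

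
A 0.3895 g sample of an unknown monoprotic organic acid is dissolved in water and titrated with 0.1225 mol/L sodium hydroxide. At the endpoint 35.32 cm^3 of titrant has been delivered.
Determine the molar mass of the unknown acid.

90.02 g/mol

n(NaOH) = 0.03532 L × 0.1225 mol/L = 4.327 × 10^-3 mol
n(HA) = 4.327 × 10^-3 mol (1:1 ratio)
M = m / n = 0.3895 g / 4.327 × 10^-3 mol = 90.02 g/mol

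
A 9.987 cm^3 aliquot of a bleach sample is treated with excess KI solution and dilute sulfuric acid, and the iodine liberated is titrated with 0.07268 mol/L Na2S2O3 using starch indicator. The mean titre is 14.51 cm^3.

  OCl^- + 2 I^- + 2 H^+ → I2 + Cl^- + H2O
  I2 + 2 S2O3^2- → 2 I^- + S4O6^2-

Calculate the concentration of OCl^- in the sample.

0.05280 mol/L

n(S2O3^2-) = 0.01451 × 0.07268 = 1.055 × 10^-3 mol
n(I2) = n(S2O3^2-)/2 = 5.273 × 10^-4 mol
n(OCl^-) in the aliquot = 5.273 × 10^-4 mol (1:1 ratio)
[OCl^-] = 5.273 × 10^-4 / 0.009987 = 0.05280 mol/L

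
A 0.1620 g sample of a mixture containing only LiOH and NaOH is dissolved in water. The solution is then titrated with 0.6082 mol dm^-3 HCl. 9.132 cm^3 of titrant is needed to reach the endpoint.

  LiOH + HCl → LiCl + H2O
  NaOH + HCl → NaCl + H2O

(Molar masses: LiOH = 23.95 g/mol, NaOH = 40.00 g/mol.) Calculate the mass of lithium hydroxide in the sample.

n(HCl) = 0.009132 × 0.6082 = 5.554 × 10^-3 mol
Let x = n(LiOH), y = n(NaOH).
Titrant: 1x + 1y = 5.554 × 10^-3;  mass: 23.95x + 40.00y = 0.1620
Solving, x = 3.748 × 10^-3 mol, y = 1.806 × 10^-3 mol
mass of LiOH = 3.748 × 10^-3 × 23.95 = 0.08978 g

0.08978 g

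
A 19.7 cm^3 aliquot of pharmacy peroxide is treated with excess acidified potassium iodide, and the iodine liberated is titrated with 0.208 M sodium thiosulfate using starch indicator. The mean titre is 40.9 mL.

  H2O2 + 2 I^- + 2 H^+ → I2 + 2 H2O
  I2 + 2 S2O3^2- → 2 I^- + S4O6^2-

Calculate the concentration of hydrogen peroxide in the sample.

n(S2O3^2-) = 0.0409 × 0.208 = 8.51 × 10^-3 mol
n(I2) = n(S2O3^2-)/2 = 4.25 × 10^-3 mol
n(H2O2) in the aliquot = 4.25 × 10^-3 mol (1:1 ratio)
[H2O2] = 4.25 × 10^-3 / 0.0197 = 0.216 mol/L

0.216 M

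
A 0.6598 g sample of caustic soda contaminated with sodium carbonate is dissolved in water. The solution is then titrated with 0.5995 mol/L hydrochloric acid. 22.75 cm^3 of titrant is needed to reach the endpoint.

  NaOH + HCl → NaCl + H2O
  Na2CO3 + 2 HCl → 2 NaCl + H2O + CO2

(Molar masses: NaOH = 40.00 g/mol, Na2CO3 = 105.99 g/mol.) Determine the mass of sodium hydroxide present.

0.1939 g

n(HCl) = 0.02275 × 0.5995 = 0.01364 mol
Let x = n(NaOH), y = n(Na2CO3).
Titrant: 1x + 2y = 0.01364;  mass: 40.00x + 105.99y = 0.6598
Solving, x = 4.846 × 10^-3 mol, y = 4.396 × 10^-3 mol
mass of NaOH = 4.846 × 10^-3 × 40.00 = 0.1939 g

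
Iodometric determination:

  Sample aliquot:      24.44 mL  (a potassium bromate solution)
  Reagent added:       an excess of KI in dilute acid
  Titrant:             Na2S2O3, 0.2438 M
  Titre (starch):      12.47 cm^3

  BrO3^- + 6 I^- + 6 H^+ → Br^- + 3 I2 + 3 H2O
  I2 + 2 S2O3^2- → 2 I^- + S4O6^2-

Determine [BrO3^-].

0.02073 M

n(S2O3^2-) = 0.01247 × 0.2438 = 3.040 × 10^-3 mol
n(I2) = n(S2O3^2-)/2 = 1.520 × 10^-3 mol
From the 1:3 ratio, n(BrO3^-) in the aliquot = 1/3 × 1.520 × 10^-3 = 5.067 × 10^-4 mol
[BrO3^-] = 5.067 × 10^-4 / 0.02444 = 0.02073 mol/L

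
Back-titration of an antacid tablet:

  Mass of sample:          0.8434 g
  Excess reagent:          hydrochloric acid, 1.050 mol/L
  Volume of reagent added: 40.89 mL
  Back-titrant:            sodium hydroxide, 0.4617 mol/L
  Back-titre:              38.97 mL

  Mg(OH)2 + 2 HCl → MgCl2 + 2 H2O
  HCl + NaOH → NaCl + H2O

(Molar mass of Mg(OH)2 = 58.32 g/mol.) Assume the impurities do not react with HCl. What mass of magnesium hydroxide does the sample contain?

0.7273 g

n(HCl) added = 0.04089 × 1.050 = 0.04293 mol
n(NaOH) used in back-titration = 0.03897 × 0.4617 = 0.01799 mol
n(HCl) left over = 0.01799 mol (1:1 ratio)
n(HCl) consumed by analyte = 0.04293 − 0.01799 = 0.02494 mol
From the 1:2 ratio, n(Mg(OH)2) = 1/2 × 0.02494 = 0.01247 mol
mass of Mg(OH)2 = 0.01247 × 58.32 = 0.7273 g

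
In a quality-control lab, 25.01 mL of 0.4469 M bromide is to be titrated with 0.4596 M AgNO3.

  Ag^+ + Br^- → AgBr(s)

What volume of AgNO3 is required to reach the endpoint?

n(Br-) = 0.02501 L × 0.4469 mol/L = 0.01118 mol
n(AgNO3) = 0.01118 mol (1:1 stoichiometry)
V(AgNO3) = 0.01118 mol / 0.4596 mol/L = 0.02432 L = 24.32 mL

24.32 mL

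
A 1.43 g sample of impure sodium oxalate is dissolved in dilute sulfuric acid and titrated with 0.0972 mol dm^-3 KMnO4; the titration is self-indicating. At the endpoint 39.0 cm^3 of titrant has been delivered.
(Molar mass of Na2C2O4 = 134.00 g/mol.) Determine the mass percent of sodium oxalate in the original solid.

88.8 %

2 MnO4^- + 5 C2O4^2- + 16 H^+ → 2 Mn^2+ + 10 CO2 + 8 H2O
n(KMnO4) = 0.0390 L × 0.0972 mol/L = 3.79 × 10^-3 mol
From the 5:2 ratio, n(Na2C2O4) = 5/2 × 3.79 × 10^-3 = 9.48 × 10^-3 mol
mass of Na2C2O4 = 9.48 × 10^-3 × 134.00 g/mol = 1.27 g
% Na2C2O4 = 1.27 / 1.43 × 100 = 88.8 %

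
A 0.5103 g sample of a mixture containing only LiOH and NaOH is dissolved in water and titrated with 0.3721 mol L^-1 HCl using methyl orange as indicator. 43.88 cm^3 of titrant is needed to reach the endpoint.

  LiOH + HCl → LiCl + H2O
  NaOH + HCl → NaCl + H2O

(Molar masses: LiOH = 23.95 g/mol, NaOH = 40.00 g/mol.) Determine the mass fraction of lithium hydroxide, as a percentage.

n(HCl) = 0.04388 × 0.3721 = 0.01633 mol
Let x = n(LiOH), y = n(NaOH).
Titrant: 1x + 1y = 0.01633;  mass: 23.95x + 40.00y = 0.5103
Solving, x = 8.898 × 10^-3 mol, y = 7.430 × 10^-3 mol
mass of LiOH = 8.898 × 10^-3 × 23.95 = 0.2131 g
% LiOH = 0.2131 / 0.5103 × 100 = 41.76 %

41.76 %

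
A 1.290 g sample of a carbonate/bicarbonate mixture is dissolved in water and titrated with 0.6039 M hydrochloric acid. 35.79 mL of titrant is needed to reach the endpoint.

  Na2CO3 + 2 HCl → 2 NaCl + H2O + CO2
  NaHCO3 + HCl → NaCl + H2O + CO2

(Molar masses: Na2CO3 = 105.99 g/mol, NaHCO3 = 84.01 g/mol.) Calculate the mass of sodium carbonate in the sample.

n(HCl) = 0.03579 × 0.6039 = 0.02161 mol
Let x = n(Na2CO3), y = n(NaHCO3).
Titrant: 2x + 1y = 0.02161;  mass: 105.99x + 84.01y = 1.290
Solving, x = 8.476 × 10^-3 mol, y = 4.662 × 10^-3 mol
mass of Na2CO3 = 8.476 × 10^-3 × 105.99 = 0.8984 g

0.8984 g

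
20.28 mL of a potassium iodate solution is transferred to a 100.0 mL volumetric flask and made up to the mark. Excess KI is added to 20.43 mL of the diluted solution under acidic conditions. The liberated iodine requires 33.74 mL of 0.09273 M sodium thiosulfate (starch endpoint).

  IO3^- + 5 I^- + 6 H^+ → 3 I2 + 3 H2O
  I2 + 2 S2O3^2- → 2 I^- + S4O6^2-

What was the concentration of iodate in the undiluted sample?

n(S2O3^2-) = 0.03374 × 0.09273 = 3.129 × 10^-3 mol
n(I2) = n(S2O3^2-)/2 = 1.564 × 10^-3 mol
From the 1:3 ratio, n(IO3^-) in the aliquot = 1/3 × 1.564 × 10^-3 = 5.215 × 10^-4 mol
[IO3^-]_dilute = 5.215 × 10^-4 / 0.02043 = 0.02552 mol/L
[IO3^-]_original = 0.02552 × 100.0/20.28 = 0.1259 mol/L

0.1259 M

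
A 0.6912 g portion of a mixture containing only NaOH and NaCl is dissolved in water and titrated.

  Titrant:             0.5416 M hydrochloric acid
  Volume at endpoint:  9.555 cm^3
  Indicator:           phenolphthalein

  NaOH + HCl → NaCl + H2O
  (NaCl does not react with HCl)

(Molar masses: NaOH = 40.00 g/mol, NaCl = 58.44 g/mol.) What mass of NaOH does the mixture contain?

0.2070 g

n(HCl) = 0.009555 × 0.5416 = 5.175 × 10^-3 mol
Let x = n(NaOH), y = n(NaCl).
Titrant: 1x = 5.175 × 10^-3;  mass: 40.00x + 58.44y = 0.6912
Solving, x = 5.175 × 10^-3 mol, y = 8.285 × 10^-3 mol
mass of NaOH = 5.175 × 10^-3 × 40.00 = 0.2070 g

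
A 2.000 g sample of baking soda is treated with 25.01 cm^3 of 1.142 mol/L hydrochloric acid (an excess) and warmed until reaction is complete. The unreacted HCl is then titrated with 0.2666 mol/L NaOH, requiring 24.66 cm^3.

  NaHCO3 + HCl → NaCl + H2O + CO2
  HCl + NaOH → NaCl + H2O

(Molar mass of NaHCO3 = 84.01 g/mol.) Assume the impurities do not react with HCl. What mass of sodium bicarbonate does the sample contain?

1.847 g

n(HCl) added = 0.02501 × 1.142 = 0.02856 mol
n(NaOH) used in back-titration = 0.02466 × 0.2666 = 6.574 × 10^-3 mol
n(HCl) left over = 6.574 × 10^-3 mol (1:1 ratio)
n(HCl) consumed by analyte = 0.02856 − 6.574 × 10^-3 = 0.02199 mol
n(NaHCO3) = 0.02199 mol (1:1 ratio)
mass of NaHCO3 = 0.02199 × 84.01 = 1.847 g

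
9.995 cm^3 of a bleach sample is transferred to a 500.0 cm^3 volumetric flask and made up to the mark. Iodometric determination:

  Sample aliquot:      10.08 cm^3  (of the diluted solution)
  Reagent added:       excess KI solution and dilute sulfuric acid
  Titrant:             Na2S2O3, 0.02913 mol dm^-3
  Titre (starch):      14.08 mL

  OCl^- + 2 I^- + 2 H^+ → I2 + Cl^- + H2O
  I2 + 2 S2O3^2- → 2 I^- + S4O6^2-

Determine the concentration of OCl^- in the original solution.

1.018 mol/L

n(S2O3^2-) = 0.01408 × 0.02913 = 4.102 × 10^-4 mol
n(I2) = n(S2O3^2-)/2 = 2.051 × 10^-4 mol
n(OCl^-) in the aliquot = 2.051 × 10^-4 mol (1:1 ratio)
[OCl^-]_dilute = 2.051 × 10^-4 / 0.01008 = 0.02034 mol/L
[OCl^-]_original = 0.02034 × 500.0/9.995 = 1.018 mol/L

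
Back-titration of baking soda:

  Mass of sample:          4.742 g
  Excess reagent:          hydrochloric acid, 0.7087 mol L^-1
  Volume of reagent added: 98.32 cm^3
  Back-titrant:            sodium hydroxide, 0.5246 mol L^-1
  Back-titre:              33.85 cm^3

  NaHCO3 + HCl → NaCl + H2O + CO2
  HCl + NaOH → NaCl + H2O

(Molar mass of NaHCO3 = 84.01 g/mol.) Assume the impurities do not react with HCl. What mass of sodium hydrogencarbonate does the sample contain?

4.362 g

n(HCl) added = 0.09832 × 0.7087 = 0.06968 mol
n(NaOH) used in back-titration = 0.03385 × 0.5246 = 0.01776 mol
n(HCl) left over = 0.01776 mol (1:1 ratio)
n(HCl) consumed by analyte = 0.06968 − 0.01776 = 0.05192 mol
n(NaHCO3) = 0.05192 mol (1:1 ratio)
mass of NaHCO3 = 0.05192 × 84.01 = 4.362 g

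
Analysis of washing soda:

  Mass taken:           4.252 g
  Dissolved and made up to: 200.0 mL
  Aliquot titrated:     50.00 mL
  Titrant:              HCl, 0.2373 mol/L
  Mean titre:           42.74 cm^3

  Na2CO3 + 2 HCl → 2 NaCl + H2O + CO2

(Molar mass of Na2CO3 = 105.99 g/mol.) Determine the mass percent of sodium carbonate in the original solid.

n(HCl) per titration = 0.04274 × 0.2373 = 0.01014 mol
From the 1:2 ratio, n(Na2CO3) in each aliquot = 1/2 × 0.01014 = 5.071 × 10^-3 mol
n(Na2CO3) in the whole flask = 5.071 × 10^-3 × 200.0/50.00 = 0.02028 mol
mass of Na2CO3 = 0.02028 × 105.99 = 2.150 g
% Na2CO3 = 2.150 / 4.252 × 100 = 50.56 %

50.56 %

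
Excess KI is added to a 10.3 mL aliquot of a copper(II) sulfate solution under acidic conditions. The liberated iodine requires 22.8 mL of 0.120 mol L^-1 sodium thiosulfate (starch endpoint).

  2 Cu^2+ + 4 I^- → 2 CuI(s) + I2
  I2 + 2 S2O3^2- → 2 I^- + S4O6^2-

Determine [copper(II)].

n(S2O3^2-) = 0.0228 × 0.120 = 2.74 × 10^-3 mol
n(I2) = n(S2O3^2-)/2 = 1.37 × 10^-3 mol
From the 2:1 ratio, n(Cu2+) in the aliquot = 2/1 × 1.37 × 10^-3 = 2.74 × 10^-3 mol
[Cu2+] = 2.74 × 10^-3 / 0.0103 = 0.266 mol/L

0.266 mol/L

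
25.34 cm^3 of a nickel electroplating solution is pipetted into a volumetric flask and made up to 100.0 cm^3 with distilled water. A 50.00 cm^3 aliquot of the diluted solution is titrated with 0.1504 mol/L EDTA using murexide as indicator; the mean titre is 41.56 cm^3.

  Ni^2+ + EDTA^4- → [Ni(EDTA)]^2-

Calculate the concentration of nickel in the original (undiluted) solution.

n(EDTA) = 0.04156 × 0.1504 = 6.251 × 10^-3 mol
n(Ni2+) in the aliquot = 6.251 × 10^-3 mol (1:1 ratio)
[Ni2+]_dilute = 6.251 × 10^-3 / 0.05000 = 0.1250 mol/L
Dilution factor = 100.0 / 25.34 = 3.946
[Ni2+]_stock = 0.1250 × 3.946 = 0.4933 mol/L

0.4933 mol/L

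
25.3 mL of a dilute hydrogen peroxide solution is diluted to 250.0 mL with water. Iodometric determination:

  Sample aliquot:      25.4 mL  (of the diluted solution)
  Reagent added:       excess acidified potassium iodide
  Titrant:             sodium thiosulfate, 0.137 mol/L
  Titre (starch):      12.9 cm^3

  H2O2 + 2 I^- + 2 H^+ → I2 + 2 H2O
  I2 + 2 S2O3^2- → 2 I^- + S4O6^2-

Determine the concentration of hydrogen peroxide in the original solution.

0.344 mol/L

n(S2O3^2-) = 0.0129 × 0.137 = 1.77 × 10^-3 mol
n(I2) = n(S2O3^2-)/2 = 8.84 × 10^-4 mol
n(H2O2) in the aliquot = 8.84 × 10^-4 mol (1:1 ratio)
[H2O2]_dilute = 8.84 × 10^-4 / 0.0254 = 0.0348 mol/L
[H2O2]_original = 0.0348 × 250.0/25.3 = 0.344 mol/L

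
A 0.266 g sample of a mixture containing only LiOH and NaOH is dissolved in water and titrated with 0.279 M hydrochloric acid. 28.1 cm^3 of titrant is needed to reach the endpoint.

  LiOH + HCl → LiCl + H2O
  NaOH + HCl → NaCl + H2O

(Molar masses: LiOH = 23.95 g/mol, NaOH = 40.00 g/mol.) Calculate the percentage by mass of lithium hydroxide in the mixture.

n(HCl) = 0.0281 × 0.279 = 7.84 × 10^-3 mol
Let x = n(LiOH), y = n(NaOH).
Titrant: 1x + 1y = 7.84 × 10^-3;  mass: 23.95x + 40.00y = 0.266
Solving, x = 2.97 × 10^-3 mol, y = 4.87 × 10^-3 mol
mass of LiOH = 2.97 × 10^-3 × 23.95 = 0.0710 g
% LiOH = 0.0710 / 0.266 × 100 = 26.7 %

26.7 %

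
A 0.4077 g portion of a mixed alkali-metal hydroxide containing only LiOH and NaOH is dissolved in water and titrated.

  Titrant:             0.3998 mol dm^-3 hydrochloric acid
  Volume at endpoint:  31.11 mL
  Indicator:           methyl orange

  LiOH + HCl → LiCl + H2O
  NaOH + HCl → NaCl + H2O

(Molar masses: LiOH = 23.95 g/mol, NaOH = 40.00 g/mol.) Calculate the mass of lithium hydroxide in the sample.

0.1340 g

n(HCl) = 0.03111 × 0.3998 = 0.01244 mol
Let x = n(LiOH), y = n(NaOH).
Titrant: 1x + 1y = 0.01244;  mass: 23.95x + 40.00y = 0.4077
Solving, x = 5.596 × 10^-3 mol, y = 6.842 × 10^-3 mol
mass of LiOH = 5.596 × 10^-3 × 23.95 = 0.1340 g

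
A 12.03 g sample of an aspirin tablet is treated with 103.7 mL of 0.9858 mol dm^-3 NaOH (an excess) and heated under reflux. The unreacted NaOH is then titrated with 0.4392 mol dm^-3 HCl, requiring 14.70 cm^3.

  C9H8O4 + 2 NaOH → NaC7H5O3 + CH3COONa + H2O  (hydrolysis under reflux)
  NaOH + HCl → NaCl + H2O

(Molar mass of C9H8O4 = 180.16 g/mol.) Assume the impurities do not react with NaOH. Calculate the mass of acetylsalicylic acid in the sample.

8.627 g

n(NaOH) added = 0.1037 × 0.9858 = 0.1022 mol
n(HCl) used in back-titration = 0.01470 × 0.4392 = 6.456 × 10^-3 mol
n(NaOH) left over = 6.456 × 10^-3 mol (1:1 ratio)
n(NaOH) consumed by analyte = 0.1022 − 6.456 × 10^-3 = 0.09577 mol
From the 1:2 ratio, n(C9H8O4) = 1/2 × 0.09577 = 0.04789 mol
mass of C9H8O4 = 0.04789 × 180.16 = 8.627 g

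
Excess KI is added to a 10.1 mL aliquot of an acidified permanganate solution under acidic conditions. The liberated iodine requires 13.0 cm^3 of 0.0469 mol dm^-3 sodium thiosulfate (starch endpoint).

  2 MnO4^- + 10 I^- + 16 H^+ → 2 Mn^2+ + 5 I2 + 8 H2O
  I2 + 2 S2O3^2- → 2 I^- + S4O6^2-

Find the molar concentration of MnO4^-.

0.0121 mol/L

n(S2O3^2-) = 0.0130 × 0.0469 = 6.10 × 10^-4 mol
n(I2) = n(S2O3^2-)/2 = 3.05 × 10^-4 mol
From the 2:5 ratio, n(MnO4^-) in the aliquot = 2/5 × 3.05 × 10^-4 = 1.22 × 10^-4 mol
[MnO4^-] = 1.22 × 10^-4 / 0.0101 = 0.0121 mol/L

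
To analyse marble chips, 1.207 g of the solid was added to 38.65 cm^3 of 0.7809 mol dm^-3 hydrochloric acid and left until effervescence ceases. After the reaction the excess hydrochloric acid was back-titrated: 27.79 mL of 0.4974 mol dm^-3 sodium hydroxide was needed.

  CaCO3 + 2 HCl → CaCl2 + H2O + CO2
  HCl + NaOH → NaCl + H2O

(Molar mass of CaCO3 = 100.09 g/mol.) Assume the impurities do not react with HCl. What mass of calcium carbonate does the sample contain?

0.8187 g

n(HCl) added = 0.03865 × 0.7809 = 0.03018 mol
n(NaOH) used in back-titration = 0.02779 × 0.4974 = 0.01382 mol
n(HCl) left over = 0.01382 mol (1:1 ratio)
n(HCl) consumed by analyte = 0.03018 − 0.01382 = 0.01636 mol
From the 1:2 ratio, n(CaCO3) = 1/2 × 0.01636 = 8.180 × 10^-3 mol
mass of CaCO3 = 8.180 × 10^-3 × 100.09 = 0.8187 g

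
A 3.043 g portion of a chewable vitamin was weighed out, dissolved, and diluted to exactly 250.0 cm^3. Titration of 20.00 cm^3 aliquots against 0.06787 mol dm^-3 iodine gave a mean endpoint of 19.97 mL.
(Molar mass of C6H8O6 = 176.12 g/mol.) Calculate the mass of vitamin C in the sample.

2.984 g

C6H8O6 + I2 → C6H6O6 + 2 HI
n(I2) per titration = 0.01997 × 0.06787 = 1.355 × 10^-3 mol
n(C6H8O6) in each aliquot = 1.355 × 10^-3 mol (1:1 ratio)
n(C6H8O6) in the whole flask = 1.355 × 10^-3 × 250.0/20.00 = 0.01694 mol
mass of C6H8O6 = 0.01694 × 176.12 = 2.984 g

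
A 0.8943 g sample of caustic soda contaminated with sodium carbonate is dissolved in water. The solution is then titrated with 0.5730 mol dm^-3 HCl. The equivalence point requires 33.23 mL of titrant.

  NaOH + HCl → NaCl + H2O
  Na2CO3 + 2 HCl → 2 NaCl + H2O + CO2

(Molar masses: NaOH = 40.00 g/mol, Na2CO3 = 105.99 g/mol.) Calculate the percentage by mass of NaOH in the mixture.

n(HCl) = 0.03323 × 0.5730 = 0.01904 mol
Let x = n(NaOH), y = n(Na2CO3).
Titrant: 1x + 2y = 0.01904;  mass: 40.00x + 105.99y = 0.8943
Solving, x = 8.832 × 10^-3 mol, y = 5.105 × 10^-3 mol
mass of NaOH = 8.832 × 10^-3 × 40.00 = 0.3533 g
% NaOH = 0.3533 / 0.8943 × 100 = 39.50 %

39.50 %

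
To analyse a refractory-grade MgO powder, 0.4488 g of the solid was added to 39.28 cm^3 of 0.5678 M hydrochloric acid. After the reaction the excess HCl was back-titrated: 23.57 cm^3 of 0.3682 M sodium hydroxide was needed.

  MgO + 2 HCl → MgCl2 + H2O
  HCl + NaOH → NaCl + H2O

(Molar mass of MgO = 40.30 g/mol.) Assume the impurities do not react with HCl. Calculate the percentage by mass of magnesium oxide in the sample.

61.17 %

n(HCl) added = 0.03928 × 0.5678 = 0.02230 mol
n(NaOH) used in back-titration = 0.02357 × 0.3682 = 8.678 × 10^-3 mol
n(HCl) left over = 8.678 × 10^-3 mol (1:1 ratio)
n(HCl) consumed by analyte = 0.02230 − 8.678 × 10^-3 = 0.01362 mol
From the 1:2 ratio, n(MgO) = 1/2 × 0.01362 = 6.812 × 10^-3 mol
mass of MgO = 6.812 × 10^-3 × 40.30 = 0.2745 g
% MgO = 0.2745 / 0.4488 × 100 = 61.17 %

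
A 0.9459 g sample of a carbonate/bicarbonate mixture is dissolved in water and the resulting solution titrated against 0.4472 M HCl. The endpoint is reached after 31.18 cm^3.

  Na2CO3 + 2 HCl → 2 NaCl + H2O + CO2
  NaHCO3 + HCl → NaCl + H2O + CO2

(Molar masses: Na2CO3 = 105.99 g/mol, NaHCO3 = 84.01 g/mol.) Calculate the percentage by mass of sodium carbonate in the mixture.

40.74 %

n(HCl) = 0.03118 × 0.4472 = 0.01394 mol
Let x = n(Na2CO3), y = n(NaHCO3).
Titrant: 2x + 1y = 0.01394;  mass: 105.99x + 84.01y = 0.9459
Solving, x = 3.635 × 10^-3 mol, y = 6.673 × 10^-3 mol
mass of Na2CO3 = 3.635 × 10^-3 × 105.99 = 0.3853 g
% Na2CO3 = 0.3853 / 0.9459 × 100 = 40.74 %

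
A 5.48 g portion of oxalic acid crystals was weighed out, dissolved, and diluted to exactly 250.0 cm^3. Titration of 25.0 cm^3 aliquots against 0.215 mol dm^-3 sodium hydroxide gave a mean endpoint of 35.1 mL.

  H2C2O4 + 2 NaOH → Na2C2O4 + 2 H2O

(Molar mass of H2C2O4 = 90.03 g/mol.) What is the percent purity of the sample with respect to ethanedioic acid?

n(NaOH) per titration = 0.0351 × 0.215 = 7.55 × 10^-3 mol
From the 1:2 ratio, n(H2C2O4) in each aliquot = 1/2 × 7.55 × 10^-3 = 3.77 × 10^-3 mol
n(H2C2O4) in the whole flask = 3.77 × 10^-3 × 250.0/25.0 = 0.0377 mol
mass of H2C2O4 = 0.0377 × 90.03 = 3.40 g
% H2C2O4 = 3.40 / 5.48 × 100 = 62.0 %

62.0 %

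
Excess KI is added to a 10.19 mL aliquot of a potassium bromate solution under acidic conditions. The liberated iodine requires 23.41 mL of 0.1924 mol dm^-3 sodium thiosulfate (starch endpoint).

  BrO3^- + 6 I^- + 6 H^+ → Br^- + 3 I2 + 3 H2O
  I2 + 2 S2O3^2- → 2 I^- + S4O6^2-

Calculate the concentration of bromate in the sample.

0.07367 mol/L

n(S2O3^2-) = 0.02341 × 0.1924 = 4.504 × 10^-3 mol
n(I2) = n(S2O3^2-)/2 = 2.252 × 10^-3 mol
From the 1:3 ratio, n(BrO3^-) in the aliquot = 1/3 × 2.252 × 10^-3 = 7.507 × 10^-4 mol
[BrO3^-] = 7.507 × 10^-4 / 0.01019 = 0.07367 mol/L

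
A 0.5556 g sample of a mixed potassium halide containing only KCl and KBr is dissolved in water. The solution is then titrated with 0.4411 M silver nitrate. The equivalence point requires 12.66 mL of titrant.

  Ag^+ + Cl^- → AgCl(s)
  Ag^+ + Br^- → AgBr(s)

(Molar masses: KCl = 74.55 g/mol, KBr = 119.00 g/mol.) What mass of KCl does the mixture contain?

n(AgNO3) = 0.01266 × 0.4411 = 5.584 × 10^-3 mol
Let x = n(KCl), y = n(KBr).
Titrant: 1x + 1y = 5.584 × 10^-3;  mass: 74.55x + 119.00y = 0.5556
Solving, x = 2.451 × 10^-3 mol, y = 3.134 × 10^-3 mol
mass of KCl = 2.451 × 10^-3 × 74.55 = 0.1827 g

0.1827 g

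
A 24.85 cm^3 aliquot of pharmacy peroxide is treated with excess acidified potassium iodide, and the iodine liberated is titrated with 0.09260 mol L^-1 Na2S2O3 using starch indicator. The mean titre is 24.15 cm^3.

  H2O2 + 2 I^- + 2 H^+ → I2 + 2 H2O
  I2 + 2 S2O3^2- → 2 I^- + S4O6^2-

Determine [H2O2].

n(S2O3^2-) = 0.02415 × 0.09260 = 2.236 × 10^-3 mol
n(I2) = n(S2O3^2-)/2 = 1.118 × 10^-3 mol
n(H2O2) in the aliquot = 1.118 × 10^-3 mol (1:1 ratio)
[H2O2] = 1.118 × 10^-3 / 0.02485 = 0.04500 mol/L

0.04500 mol/L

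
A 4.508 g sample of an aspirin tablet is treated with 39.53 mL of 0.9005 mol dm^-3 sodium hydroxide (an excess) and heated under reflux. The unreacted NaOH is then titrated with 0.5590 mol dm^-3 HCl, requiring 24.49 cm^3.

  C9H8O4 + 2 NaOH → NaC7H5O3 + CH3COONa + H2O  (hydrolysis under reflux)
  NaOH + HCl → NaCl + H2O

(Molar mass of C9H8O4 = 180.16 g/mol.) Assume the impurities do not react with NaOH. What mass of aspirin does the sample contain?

1.973 g

n(NaOH) added = 0.03953 × 0.9005 = 0.03560 mol
n(HCl) used in back-titration = 0.02449 × 0.5590 = 0.01369 mol
n(NaOH) left over = 0.01369 mol (1:1 ratio)
n(NaOH) consumed by analyte = 0.03560 − 0.01369 = 0.02191 mol
From the 1:2 ratio, n(C9H8O4) = 1/2 × 0.02191 = 0.01095 mol
mass of C9H8O4 = 0.01095 × 180.16 = 1.973 g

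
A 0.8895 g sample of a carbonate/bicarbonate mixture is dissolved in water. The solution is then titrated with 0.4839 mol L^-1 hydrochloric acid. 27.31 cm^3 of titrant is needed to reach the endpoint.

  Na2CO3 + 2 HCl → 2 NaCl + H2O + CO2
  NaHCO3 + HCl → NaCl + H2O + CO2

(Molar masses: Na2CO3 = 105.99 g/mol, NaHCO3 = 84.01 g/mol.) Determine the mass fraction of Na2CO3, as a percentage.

n(HCl) = 0.02731 × 0.4839 = 0.01322 mol
Let x = n(Na2CO3), y = n(NaHCO3).
Titrant: 2x + 1y = 0.01322;  mass: 105.99x + 84.01y = 0.8895
Solving, x = 3.558 × 10^-3 mol, y = 6.099 × 10^-3 mol
mass of Na2CO3 = 3.558 × 10^-3 × 105.99 = 0.3771 g
% Na2CO3 = 0.3771 / 0.8895 × 100 = 42.40 %

42.40 %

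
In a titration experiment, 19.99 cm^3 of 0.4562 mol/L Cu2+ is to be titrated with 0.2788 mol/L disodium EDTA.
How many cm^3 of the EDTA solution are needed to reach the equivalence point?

32.71 mL

Cu^2+ + EDTA^4- → [Cu(EDTA)]^2-
n(Cu2+) = 0.01999 L × 0.4562 mol/L = 9.119 × 10^-3 mol
n(EDTA) = 9.119 × 10^-3 mol (1:1 stoichiometry)
V(EDTA) = 9.119 × 10^-3 mol / 0.2788 mol/L = 0.03271 L = 32.71 mL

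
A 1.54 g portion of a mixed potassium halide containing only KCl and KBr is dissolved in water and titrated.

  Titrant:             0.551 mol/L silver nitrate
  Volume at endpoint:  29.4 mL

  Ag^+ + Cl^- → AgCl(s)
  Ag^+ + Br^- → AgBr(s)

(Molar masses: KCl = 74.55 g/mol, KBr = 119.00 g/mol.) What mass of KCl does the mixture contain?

0.650 g

n(AgNO3) = 0.0294 × 0.551 = 0.0162 mol
Let x = n(KCl), y = n(KBr).
Titrant: 1x + 1y = 0.0162;  mass: 74.55x + 119.00y = 1.54
Solving, x = 8.72 × 10^-3 mol, y = 7.48 × 10^-3 mol
mass of KCl = 8.72 × 10^-3 × 74.55 = 0.650 g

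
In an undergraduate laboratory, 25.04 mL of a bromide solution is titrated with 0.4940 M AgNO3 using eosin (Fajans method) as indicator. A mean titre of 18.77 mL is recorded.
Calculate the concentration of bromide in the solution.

0.3703 M

Ag^+ + Br^- → AgBr(s)
n(AgNO3) = 0.01877 L × 0.4940 mol/L = 9.272 × 10^-3 mol
n(Br-) = 9.272 × 10^-3 mol (1:1 mole ratio)
[Br-] = 9.272 × 10^-3 mol / 0.02504 L = 0.3703 mol/L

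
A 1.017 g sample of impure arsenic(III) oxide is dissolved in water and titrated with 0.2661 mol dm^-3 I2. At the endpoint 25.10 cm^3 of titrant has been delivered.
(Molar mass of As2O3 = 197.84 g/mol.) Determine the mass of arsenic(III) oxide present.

As2O3 + 2 I2 + 2 H2O → As2O5 + 4 HI
n(I2) = 0.02510 L × 0.2661 mol/L = 6.679 × 10^-3 mol
From the 1:2 ratio, n(As2O3) = 1/2 × 6.679 × 10^-3 = 3.340 × 10^-3 mol
mass of As2O3 = 3.340 × 10^-3 × 197.84 g/mol = 0.6607 g

0.6607 g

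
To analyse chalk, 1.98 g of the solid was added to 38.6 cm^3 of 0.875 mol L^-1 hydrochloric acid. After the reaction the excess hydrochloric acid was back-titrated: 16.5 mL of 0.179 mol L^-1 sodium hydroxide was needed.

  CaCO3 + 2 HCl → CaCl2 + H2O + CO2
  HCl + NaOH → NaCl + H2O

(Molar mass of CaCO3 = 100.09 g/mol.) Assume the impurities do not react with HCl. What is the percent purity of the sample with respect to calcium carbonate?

n(HCl) added = 0.0386 × 0.875 = 0.0338 mol
n(NaOH) used in back-titration = 0.0165 × 0.179 = 2.95 × 10^-3 mol
n(HCl) left over = 2.95 × 10^-3 mol (1:1 ratio)
n(HCl) consumed by analyte = 0.0338 − 2.95 × 10^-3 = 0.0308 mol
From the 1:2 ratio, n(CaCO3) = 1/2 × 0.0308 = 0.0154 mol
mass of CaCO3 = 0.0154 × 100.09 = 1.54 g
% CaCO3 = 1.54 / 1.98 × 100 = 77.9 %

77.9 %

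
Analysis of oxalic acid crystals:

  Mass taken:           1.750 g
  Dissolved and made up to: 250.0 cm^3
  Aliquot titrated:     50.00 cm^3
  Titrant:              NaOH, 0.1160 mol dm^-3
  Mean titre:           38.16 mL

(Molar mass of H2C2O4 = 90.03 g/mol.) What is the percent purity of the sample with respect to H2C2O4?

56.93 %

H2C2O4 + 2 NaOH → Na2C2O4 + 2 H2O
n(NaOH) per titration = 0.03816 × 0.1160 = 4.427 × 10^-3 mol
From the 1:2 ratio, n(H2C2O4) in each aliquot = 1/2 × 4.427 × 10^-3 = 2.213 × 10^-3 mol
n(H2C2O4) in the whole flask = 2.213 × 10^-3 × 250.0/50.00 = 0.01107 mol
mass of H2C2O4 = 0.01107 × 90.03 = 0.9963 g
% H2C2O4 = 0.9963 / 1.750 × 100 = 56.93 %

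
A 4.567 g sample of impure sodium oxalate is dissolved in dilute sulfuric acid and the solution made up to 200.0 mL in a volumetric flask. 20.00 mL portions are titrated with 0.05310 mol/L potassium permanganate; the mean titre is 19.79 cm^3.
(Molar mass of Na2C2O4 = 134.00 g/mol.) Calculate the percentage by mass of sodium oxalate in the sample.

77.08 %

2 MnO4^- + 5 C2O4^2- + 16 H^+ → 2 Mn^2+ + 10 CO2 + 8 H2O
n(KMnO4) per titration = 0.01979 × 0.05310 = 1.051 × 10^-3 mol
From the 5:2 ratio, n(Na2C2O4) in each aliquot = 5/2 × 1.051 × 10^-3 = 2.627 × 10^-3 mol
n(Na2C2O4) in the whole flask = 2.627 × 10^-3 × 200.0/20.00 = 0.02627 mol
mass of Na2C2O4 = 0.02627 × 134.00 = 3.520 g
% Na2C2O4 = 3.520 / 4.567 × 100 = 77.08 %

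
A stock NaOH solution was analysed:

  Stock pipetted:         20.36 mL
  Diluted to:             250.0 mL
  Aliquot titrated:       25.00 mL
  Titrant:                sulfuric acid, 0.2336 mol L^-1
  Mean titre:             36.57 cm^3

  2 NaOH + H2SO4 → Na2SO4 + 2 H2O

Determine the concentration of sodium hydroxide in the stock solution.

n(H2SO4) = 0.03657 × 0.2336 = 8.543 × 10^-3 mol
From the 2:1 ratio, n(NaOH) in the aliquot = 2/1 × 8.543 × 10^-3 = 0.01709 mol
[NaOH]_dilute = 0.01709 / 0.02500 = 0.6834 mol/L
Dilution factor = 250.0 / 20.36 = 12.28
[NaOH]_stock = 0.6834 × 12.28 = 8.392 mol/L

8.392 mol/L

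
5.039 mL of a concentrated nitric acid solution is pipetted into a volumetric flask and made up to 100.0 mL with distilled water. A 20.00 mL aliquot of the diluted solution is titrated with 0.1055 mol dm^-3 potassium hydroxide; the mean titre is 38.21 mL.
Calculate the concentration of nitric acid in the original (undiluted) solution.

HNO3 + KOH → KNO3 + H2O
n(KOH) = 0.03821 × 0.1055 = 4.031 × 10^-3 mol
n(HNO3) in the aliquot = 4.031 × 10^-3 mol (1:1 ratio)
[HNO3]_dilute = 4.031 × 10^-3 / 0.02000 = 0.2016 mol/L
Dilution factor = 100.0 / 5.039 = 19.85
[HNO3]_stock = 0.2016 × 19.85 = 4.000 mol/L

4.000 mol/L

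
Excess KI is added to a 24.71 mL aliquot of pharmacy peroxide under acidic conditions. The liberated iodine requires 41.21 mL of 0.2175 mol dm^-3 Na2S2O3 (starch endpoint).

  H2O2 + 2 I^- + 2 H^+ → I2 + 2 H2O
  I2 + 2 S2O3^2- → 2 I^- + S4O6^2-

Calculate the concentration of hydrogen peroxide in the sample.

n(S2O3^2-) = 0.04121 × 0.2175 = 8.963 × 10^-3 mol
n(I2) = n(S2O3^2-)/2 = 4.482 × 10^-3 mol
n(H2O2) in the aliquot = 4.482 × 10^-3 mol (1:1 ratio)
[H2O2] = 4.482 × 10^-3 / 0.02471 = 0.1814 mol/L

0.1814 mol/L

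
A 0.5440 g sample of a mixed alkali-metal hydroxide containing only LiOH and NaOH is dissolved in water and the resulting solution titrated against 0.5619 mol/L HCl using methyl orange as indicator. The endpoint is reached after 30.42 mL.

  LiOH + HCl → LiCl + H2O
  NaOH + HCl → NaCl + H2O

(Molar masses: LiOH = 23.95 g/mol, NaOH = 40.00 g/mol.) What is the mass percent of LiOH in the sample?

38.33 %

n(HCl) = 0.03042 × 0.5619 = 0.01709 mol
Let x = n(LiOH), y = n(NaOH).
Titrant: 1x + 1y = 0.01709;  mass: 23.95x + 40.00y = 0.5440
Solving, x = 8.705 × 10^-3 mol, y = 8.388 × 10^-3 mol
mass of LiOH = 8.705 × 10^-3 × 23.95 = 0.2085 g
% LiOH = 0.2085 / 0.5440 × 100 = 38.33 %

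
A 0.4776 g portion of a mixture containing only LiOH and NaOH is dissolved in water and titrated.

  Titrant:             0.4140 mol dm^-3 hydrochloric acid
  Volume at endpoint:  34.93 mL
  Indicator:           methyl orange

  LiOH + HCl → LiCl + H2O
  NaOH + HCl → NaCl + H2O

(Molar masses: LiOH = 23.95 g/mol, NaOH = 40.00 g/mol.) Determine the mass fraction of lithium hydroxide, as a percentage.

31.51 %

n(HCl) = 0.03493 × 0.4140 = 0.01446 mol
Let x = n(LiOH), y = n(NaOH).
Titrant: 1x + 1y = 0.01446;  mass: 23.95x + 40.00y = 0.4776
Solving, x = 6.283 × 10^-3 mol, y = 8.178 × 10^-3 mol
mass of LiOH = 6.283 × 10^-3 × 23.95 = 0.1505 g
% LiOH = 0.1505 / 0.4776 × 100 = 31.51 %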